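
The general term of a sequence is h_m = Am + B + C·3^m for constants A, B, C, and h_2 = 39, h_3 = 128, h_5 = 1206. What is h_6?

3635

Plug in m = 2, 3, 5: 2A + B + 9C = 39; 3A + B + 27C = 128; 5A + B + 243C = 1206.
Subtracting the first from the second: A + 18C = 89.
Subtracting the second from the third: 2A + 216C = 1078.
Solving: C = 5, A = -1, then B = -4.
So h_m = -1·m + (-4) + 5·3^m; at m=6 this is 3635.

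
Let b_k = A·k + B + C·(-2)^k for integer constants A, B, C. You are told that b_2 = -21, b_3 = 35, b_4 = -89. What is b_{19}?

2621371

Write the equations: 2A + B + 4C = -21; 3A + B - 8C = 35; 4A + B + 16C = -89.
Subtracting the first from the second: A - 12C = 56.
Subtracting the second from the third: A + 24C = -124.
Solving: C = -5, A = -4, then B = 7.
Therefore b_{19} = -76 + 7 + (-5)·(-524288) = 2621371.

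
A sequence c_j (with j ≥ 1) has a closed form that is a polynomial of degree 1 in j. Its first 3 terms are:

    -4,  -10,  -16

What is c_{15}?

1st diffs: -6, -6 (constant).
So c_j = -6j + 2.
Evaluating at j = 15 gives c_{15} = -88.

-88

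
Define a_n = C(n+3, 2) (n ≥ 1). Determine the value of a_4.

21

C(7, 2) = 21, so a_4 = 21.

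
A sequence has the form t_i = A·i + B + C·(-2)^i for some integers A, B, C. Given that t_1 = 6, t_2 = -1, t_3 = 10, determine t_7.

126

The three given values yield: A + B - 2C = 6; 2A + B + 4C = -1; 3A + B - 8C = 10.
Subtracting the first from the second: A + 6C = -7.
Subtracting the second from the third: A - 12C = 11.
Solving: C = -1, A = -1, then B = 5.
So t_i = -1·i + 5 + (-1)·(-2)^i; at i=7 this is 126.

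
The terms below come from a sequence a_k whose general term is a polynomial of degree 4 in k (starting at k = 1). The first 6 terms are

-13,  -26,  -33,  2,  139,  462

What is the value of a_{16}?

49562

1st diffs: -13, -7, 35, 137, 323.
2nd diffs: 6, 42, 102, 186.
3rd diffs: 36, 60, 84.
4th diffs: 24, 24 (constant).
So a_k = k^4 - 4k^3 + 2k^2 - 6k - 6.
Evaluating at k = 16 gives a_{16} = 49562.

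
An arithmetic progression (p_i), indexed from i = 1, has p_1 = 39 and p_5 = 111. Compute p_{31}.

579

Common difference d = (111 - 39) / (5 - 1) = 18.
p_i = 39 + (i - 1)·18.
p_{31} = 39 + 30·18 = 579.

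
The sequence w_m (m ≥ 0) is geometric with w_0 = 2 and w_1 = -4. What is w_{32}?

Common ratio r = -2.
w_m = 2·(-2)^(m-0).
w_{32} = 2·(-2)^32 = 8589934592.

8589934592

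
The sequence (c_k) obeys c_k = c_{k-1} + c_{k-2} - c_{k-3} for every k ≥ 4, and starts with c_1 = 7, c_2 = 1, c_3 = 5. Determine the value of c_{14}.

-11

Applying the relation repeatedly:
c_4 = -1;  c_5 = 3;  c_6 = -3;  …;  c_{11} = -3;  c_{12} = -9;  c_{13} = -5;  c_{14} = -11.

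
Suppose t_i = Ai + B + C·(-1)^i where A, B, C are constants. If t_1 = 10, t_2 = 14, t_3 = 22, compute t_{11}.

At i = 1, 2, 3: A + B - C = 10; 2A + B + C = 14; 3A + B - C = 22.
Subtracting the first from the second: A + 2C = 4.
Subtracting the second from the third: A - 2C = 8.
Solving: C = -1, A = 6, then B = 3.
Therefore t_{11} = 66 + 3 + (-1)·(-1) = 70.

70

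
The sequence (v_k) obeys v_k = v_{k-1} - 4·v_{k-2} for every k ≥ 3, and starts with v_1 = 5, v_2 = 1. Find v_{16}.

78745

Compute successive terms:
v_3 = -19  v_4 = -23  v_5 = 53  …  v_{13} = -20011  v_{14} = 433  v_{15} = 80477  v_{16} = 78745.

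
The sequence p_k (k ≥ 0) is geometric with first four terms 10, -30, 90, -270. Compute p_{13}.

-15943230

Common ratio r = -3.
p_k = 10·(-3)^(k-0).
p_{13} = 10·(-3)^13 = -15943230.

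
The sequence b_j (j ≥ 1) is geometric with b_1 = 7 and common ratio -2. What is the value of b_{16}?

b_j = 7·(-2)^(j-1).
b_{16} = 7·(-2)^15 = -229376.

-229376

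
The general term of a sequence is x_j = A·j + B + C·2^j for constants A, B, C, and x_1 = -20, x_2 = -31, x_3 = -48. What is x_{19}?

Write the equations: A + B + 2C = -20; 2A + B + 4C = -31; 3A + B + 8C = -48.
Subtracting the first from the second: A + 2C = -11.
Subtracting the second from the third: A + 4C = -17.
Solving: C = -3, A = -5, then B = -9.
So x_j = -5·j + (-9) + (-3)·2^j; at j=19 this is -1572968.

-1572968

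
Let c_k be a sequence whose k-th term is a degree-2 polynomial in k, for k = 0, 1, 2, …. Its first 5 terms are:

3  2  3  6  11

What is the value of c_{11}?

102

1st diffs: -1, 1, 3, 5.
2nd diffs: 2, 2, 2 (constant).
Newton forward-difference form: c_k = 3 + (-1)·C(k,1) + 2·C(k,2).
At k = 11: k = 11, so c_{11} = 3 - 11 + 110 = 102.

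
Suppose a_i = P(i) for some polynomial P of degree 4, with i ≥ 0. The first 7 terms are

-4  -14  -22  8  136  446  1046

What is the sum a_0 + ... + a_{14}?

121012

1st diffs: -10, -8, 30, 128, 310, 600.
2nd diffs: 2, 38, 98, 182, 290.
3rd diffs: 36, 60, 84, 108.
4th diffs: 24, 24, 24 (constant).
Newton forward-difference form: a_i = -4 + (-10)·C(i,1) + 2·C(i,2) + 36·C(i,3) + 24·C(i,4).
Continuing: …, 2068, 3668, 6026, 9346, …, a_{14} = 37166.
Summing i = 0..14 (15 terms) gives 121012.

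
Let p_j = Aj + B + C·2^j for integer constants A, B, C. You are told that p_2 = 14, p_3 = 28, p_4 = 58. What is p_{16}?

The three given values yield: 2A + B + 4C = 14; 3A + B + 8C = 28; 4A + B + 16C = 58.
Subtracting the first from the second: A + 4C = 14.
Subtracting the second from the third: A + 8C = 30.
Solving: C = 4, A = -2, then B = 2.
So p_j = -2·j + 2 + 4·2^j; at j=16 this is 262114.

262114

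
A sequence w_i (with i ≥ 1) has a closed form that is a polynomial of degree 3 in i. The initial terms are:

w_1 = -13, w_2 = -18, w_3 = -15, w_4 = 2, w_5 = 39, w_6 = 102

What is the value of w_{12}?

1362

1st diffs: -5, 3, 17, 37, 63.
2nd diffs: 8, 14, 20, 26.
3rd diffs: 6, 6, 6 (constant).
Newton forward-difference form: w_i = -13 + (-5)·C(i-1,1) + 8·C(i-1,2) + 6·C(i-1,3).
At i = 12: i-1 = 11, so w_{12} = -13 - 55 + 440 + 990 = 1362.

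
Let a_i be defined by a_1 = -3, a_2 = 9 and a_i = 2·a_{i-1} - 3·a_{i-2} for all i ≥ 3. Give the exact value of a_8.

Compute successive terms:
a_3 = 27, a_4 = 27, a_5 = -27, a_6 = -135, a_7 = -189, a_8 = 27.

27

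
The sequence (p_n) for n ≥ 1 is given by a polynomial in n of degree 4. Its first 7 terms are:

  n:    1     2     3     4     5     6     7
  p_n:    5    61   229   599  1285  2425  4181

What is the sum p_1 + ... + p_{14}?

1st diffs: 56, 168, 370, 686, 1140, 1756.
2nd diffs: 112, 202, 316, 454, 616.
3rd diffs: 90, 114, 138, 162.
4th diffs: 24, 24, 24 (constant).
So p_n = n^4 + 5n^3 + n^2 + 3n - 5.
Continuing: …, 6739, 10309, 15125, 21445, …, p_{14} = 52369.
Summing n = 1..14 (14 terms) gives 184072.

184072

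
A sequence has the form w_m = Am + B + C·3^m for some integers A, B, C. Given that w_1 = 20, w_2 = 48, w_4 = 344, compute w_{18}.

1549682032

Plug in m = 1, 2, 4: A + B + 3C = 20; 2A + B + 9C = 48; 4A + B + 81C = 344.
Subtracting the first from the second: A + 6C = 28.
Subtracting the second from the third: 2A + 72C = 296.
Solving: C = 4, A = 4, then B = 4.
So w_m = 4·m + 4 + 4·3^m; at m=18 this is 1549682032.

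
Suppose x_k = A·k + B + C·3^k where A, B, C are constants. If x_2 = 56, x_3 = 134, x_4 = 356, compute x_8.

Plug in k = 2, 3, 4: 2A + B + 9C = 56; 3A + B + 27C = 134; 4A + B + 81C = 356.
Subtracting the first from the second: A + 18C = 78.
Subtracting the second from the third: A + 54C = 222.
Solving: C = 4, A = 6, then B = 8.
Hence x_8 = 6·8 + 8 + 4·6561 = 26300.

26300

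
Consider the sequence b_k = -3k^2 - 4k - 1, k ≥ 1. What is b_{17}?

-936

b_{17} = -3·17^2 - 4·17 - 1 = -936.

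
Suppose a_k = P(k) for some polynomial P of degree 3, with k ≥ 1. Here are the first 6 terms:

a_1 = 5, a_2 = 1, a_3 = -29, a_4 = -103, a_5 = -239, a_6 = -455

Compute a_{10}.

1st diffs: -4, -30, -74, -136, -216.
2nd diffs: -26, -44, -62, -80.
3rd diffs: -18, -18, -18 (constant).
Newton forward-difference form: a_k = 5 + (-4)·C(k-1,1) + (-26)·C(k-1,2) + (-18)·C(k-1,3).
At k = 10: k-1 = 9, so a_{10} = 5 - 36 - 936 - 1512 = -2479.

-2479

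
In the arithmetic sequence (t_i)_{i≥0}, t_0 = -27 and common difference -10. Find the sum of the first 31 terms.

-5487

t_i = -27 + (i - 0)·(-10).
t_{30} = -327; S = 31·(-27 + (-327))/2 = -5487.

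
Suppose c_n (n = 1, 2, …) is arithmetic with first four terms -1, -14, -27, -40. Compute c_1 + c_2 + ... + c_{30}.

Common difference d = -13.
c_n = -1 + (n - 1)·(-13).
c_{30} = -378; S = 30·(-1 + (-378))/2 = -5685.

-5685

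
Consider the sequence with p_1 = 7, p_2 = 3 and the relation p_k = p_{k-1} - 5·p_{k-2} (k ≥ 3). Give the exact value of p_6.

348

Step forward from the initial values:
p_3 = -32;  p_4 = -47;  p_5 = 113;  p_6 = 348.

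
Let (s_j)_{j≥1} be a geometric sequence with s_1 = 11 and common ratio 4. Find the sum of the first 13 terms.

s_j = 11·4^(j-1).
S = 11·(4^13 - 1)/(4 - 1) = 11·(67108864 - 1)/(3) = 246065831.

246065831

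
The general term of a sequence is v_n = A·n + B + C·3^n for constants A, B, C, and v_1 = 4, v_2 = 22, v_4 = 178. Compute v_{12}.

The three given values yield: A + B + 3C = 4; 2A + B + 9C = 22; 4A + B + 81C = 178.
Subtracting the first from the second: A + 6C = 18.
Subtracting the second from the third: 2A + 72C = 156.
Solving: C = 2, A = 6, then B = -8.
Therefore v_{12} = 72 + (-8) + 2·531441 = 1062946.

1062946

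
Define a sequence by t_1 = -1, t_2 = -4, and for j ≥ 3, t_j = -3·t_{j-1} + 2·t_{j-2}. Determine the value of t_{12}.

-975374

Applying the relation repeatedly:
t_3 = 10;  t_4 = -38;  t_5 = 134;  t_6 = -478;  t_7 = 1702;  t_8 = -6062;  t_9 = 21590;  t_{10} = -76894;  t_{11} = 273862;  t_{12} = -975374.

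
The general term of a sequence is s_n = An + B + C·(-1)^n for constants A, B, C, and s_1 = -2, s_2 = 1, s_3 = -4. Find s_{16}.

Plug in n = 1, 2, 3: A + B - C = -2; 2A + B + C = 1; 3A + B - C = -4.
Subtracting the first from the second: A + 2C = 3.
Subtracting the second from the third: A - 2C = -5.
Solving: C = 2, A = -1, then B = 1.
Hence s_{16} = -1·16 + 1 + 2·1 = -13.

-13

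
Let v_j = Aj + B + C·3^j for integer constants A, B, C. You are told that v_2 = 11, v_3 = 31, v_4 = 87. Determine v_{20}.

At j = 2, 3, 4: 2A + B + 9C = 11; 3A + B + 27C = 31; 4A + B + 81C = 87.
Subtracting the first from the second: A + 18C = 20.
Subtracting the second from the third: A + 54C = 56.
Solving: C = 1, A = 2, then B = -2.
So v_j = 2·j + (-2) + 1·3^j; at j=20 this is 3486784439.

3486784439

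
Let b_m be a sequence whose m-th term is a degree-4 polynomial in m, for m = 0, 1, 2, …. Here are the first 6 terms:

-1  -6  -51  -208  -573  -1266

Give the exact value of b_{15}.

-69796

1st diffs: -5, -45, -157, -365, -693.
2nd diffs: -40, -112, -208, -328.
3rd diffs: -72, -96, -120.
4th diffs: -24, -24 (constant).
Newton forward-difference form: b_m = -1 + (-5)·C(m,1) + (-40)·C(m,2) + (-72)·C(m,3) + (-24)·C(m,4).
At m = 15: m = 15, so b_{15} = -1 - 75 - 4200 - 32760 - 32760 = -69796.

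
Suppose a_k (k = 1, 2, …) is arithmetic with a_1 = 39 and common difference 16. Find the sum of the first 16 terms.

a_k = 39 + (k - 1)·16.
a_{16} = 279; S = 16·(39 + 279)/2 = 2544.

2544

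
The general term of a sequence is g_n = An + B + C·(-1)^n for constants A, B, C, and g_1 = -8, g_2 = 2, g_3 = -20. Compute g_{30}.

-166

At n = 1, 2, 3: A + B - C = -8; 2A + B + C = 2; 3A + B - C = -20.
Subtracting the first from the second: A + 2C = 10.
Subtracting the second from the third: A - 2C = -22.
Solving: C = 8, A = -6, then B = 6.
So g_n = -6·n + 6 + 8·(-1)^n; at n=30 this is -166.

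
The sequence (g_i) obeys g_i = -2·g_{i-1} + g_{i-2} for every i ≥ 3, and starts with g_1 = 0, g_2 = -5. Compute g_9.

2040

Step forward from the initial values:
g_3 = 10, g_4 = -25, g_5 = 60, g_6 = -145, g_7 = 350, g_8 = -845, g_9 = 2040.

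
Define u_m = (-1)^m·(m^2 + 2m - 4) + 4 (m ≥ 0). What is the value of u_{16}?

288

(-1)^16 = 1; m^2 + 2m - 4 at m=16 is 284; so u_{16} = 288.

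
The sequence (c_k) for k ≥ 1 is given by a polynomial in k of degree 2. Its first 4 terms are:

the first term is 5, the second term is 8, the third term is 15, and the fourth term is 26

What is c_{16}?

470

1st diffs: 3, 7, 11.
2nd diffs: 4, 4 (constant).
Newton forward-difference form: c_k = 5 + 3·C(k-1,1) + 4·C(k-1,2).
At k = 16: k-1 = 15, so c_{16} = 5 + 45 + 420 = 470.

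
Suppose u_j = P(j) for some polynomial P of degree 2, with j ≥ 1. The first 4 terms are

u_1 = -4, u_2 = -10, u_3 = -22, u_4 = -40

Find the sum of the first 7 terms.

-364

1st diffs: -6, -12, -18.
2nd diffs: -6, -6 (constant).
Newton forward-difference form: u_j = -4 + (-6)·C(j-1,1) + (-6)·C(j-1,2).
Continuing: -64, -94, -130.
Summing j = 1..7 (7 terms) gives -364.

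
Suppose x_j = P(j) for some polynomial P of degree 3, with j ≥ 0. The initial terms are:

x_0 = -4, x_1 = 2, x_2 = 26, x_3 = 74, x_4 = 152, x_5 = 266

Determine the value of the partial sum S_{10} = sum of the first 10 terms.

1st diffs: 6, 24, 48, 78, 114.
2nd diffs: 18, 24, 30, 36.
3rd diffs: 6, 6, 6 (constant).
Newton forward-difference form: x_j = -4 + 6·C(j,1) + 18·C(j,2) + 6·C(j,3).
Continuing: 422, 626, 884, 1202.
Summing j = 0..9 (10 terms) gives 3650.

3650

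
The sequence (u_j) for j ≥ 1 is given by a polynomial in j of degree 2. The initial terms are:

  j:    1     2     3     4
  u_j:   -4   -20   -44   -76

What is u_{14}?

1st diffs: -16, -24, -32.
2nd diffs: -8, -8 (constant).
Newton forward-difference form: u_j = -4 + (-16)·C(j-1,1) + (-8)·C(j-1,2).
At j = 14: j-1 = 13, so u_{14} = -4 - 208 - 624 = -836.

-836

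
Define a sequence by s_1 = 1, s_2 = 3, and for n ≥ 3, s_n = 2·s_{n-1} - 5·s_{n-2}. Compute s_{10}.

Applying the relation repeatedly:
s_3 = 1;  s_4 = -13;  s_5 = -31;  s_6 = 3;  s_7 = 161;  s_8 = 307;  s_9 = -191;  s_{10} = -1917.

-1917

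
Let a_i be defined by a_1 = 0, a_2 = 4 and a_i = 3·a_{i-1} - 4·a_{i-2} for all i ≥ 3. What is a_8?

-364

a_3 = 12; a_4 = 20; a_5 = 12; a_6 = -44; a_7 = -180; a_8 = -364.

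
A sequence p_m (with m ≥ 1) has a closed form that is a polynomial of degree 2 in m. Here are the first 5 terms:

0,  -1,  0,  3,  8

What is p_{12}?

1st diffs: -1, 1, 3, 5.
2nd diffs: 2, 2, 2 (constant).
Newton forward-difference form: p_m = (-1)·C(m-1,1) + 2·C(m-1,2).
At m = 12: m-1 = 11, so p_{12} = -11 + 110 = 99.

99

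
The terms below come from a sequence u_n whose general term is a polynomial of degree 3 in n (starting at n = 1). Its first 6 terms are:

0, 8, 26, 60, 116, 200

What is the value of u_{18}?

1st diffs: 8, 18, 34, 56, 84.
2nd diffs: 10, 16, 22, 28.
3rd diffs: 6, 6, 6 (constant).
So u_n = n^3 - n^2 + 4n - 4.
Evaluating at n = 18 gives u_{18} = 5576.

5576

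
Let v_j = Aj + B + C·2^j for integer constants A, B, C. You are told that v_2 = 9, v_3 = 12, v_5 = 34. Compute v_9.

510

Write the equations: 2A + B + 4C = 9; 3A + B + 8C = 12; 5A + B + 32C = 34.
Subtracting the first from the second: A + 4C = 3.
Subtracting the second from the third: 2A + 24C = 22.
Solving: C = 1, A = -1, then B = 7.
Therefore v_9 = -9 + 7 + 1·512 = 510.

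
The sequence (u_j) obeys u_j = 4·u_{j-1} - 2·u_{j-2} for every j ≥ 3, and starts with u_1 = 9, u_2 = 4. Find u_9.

-8304

Compute successive terms:
u_3 = -2;  u_4 = -16;  u_5 = -60;  u_6 = -208;  u_7 = -712;  u_8 = -2432;  u_9 = -8304.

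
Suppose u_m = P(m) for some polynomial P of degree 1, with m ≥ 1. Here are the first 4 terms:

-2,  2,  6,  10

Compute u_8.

1st diffs: 4, 4, 4 (constant).
So u_m = 4m - 6.
Evaluating at m = 8 gives u_8 = 26.

26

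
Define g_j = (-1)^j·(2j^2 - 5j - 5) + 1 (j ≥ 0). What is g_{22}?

854

(-1)^22 = 1; 2j^2 - 5j - 5 at j=22 is 853; so g_{22} = 854.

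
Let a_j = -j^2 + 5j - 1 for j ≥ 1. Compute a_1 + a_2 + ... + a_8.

Over j = 1..8: Σj = 36, Σj² = 204.
Total = (-1)·204 + (5)·36 + (-1)·8 = -32.

-32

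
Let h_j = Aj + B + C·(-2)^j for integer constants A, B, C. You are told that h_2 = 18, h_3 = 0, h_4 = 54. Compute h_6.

162

Plug in j = 2, 3, 4: 2A + B + 4C = 18; 3A + B - 8C = 0; 4A + B + 16C = 54.
Subtracting the first from the second: A - 12C = -18.
Subtracting the second from the third: A + 24C = 54.
Solving: C = 2, A = 6, then B = -2.
So h_j = 6·j + (-2) + 2·(-2)^j; at j=6 this is 162.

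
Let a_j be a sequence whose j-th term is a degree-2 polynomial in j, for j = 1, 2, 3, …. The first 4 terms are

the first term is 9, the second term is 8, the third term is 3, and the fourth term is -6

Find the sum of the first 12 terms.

-838

1st diffs: -1, -5, -9.
2nd diffs: -4, -4 (constant).
Newton forward-difference form: a_j = 9 + (-1)·C(j-1,1) + (-4)·C(j-1,2).
Continuing: …, -19, -36, -57, -82, …, a_{12} = -222.
Summing j = 1..12 (12 terms) gives -838.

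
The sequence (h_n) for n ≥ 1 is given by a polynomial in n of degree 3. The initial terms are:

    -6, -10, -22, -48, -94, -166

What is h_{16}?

1st diffs: -4, -12, -26, -46, -72.
2nd diffs: -8, -14, -20, -26.
3rd diffs: -6, -6, -6 (constant).
Newton forward-difference form: h_n = -6 + (-4)·C(n-1,1) + (-8)·C(n-1,2) + (-6)·C(n-1,3).
At n = 16: n-1 = 15, so h_{16} = -6 - 60 - 840 - 2730 = -3636.

-3636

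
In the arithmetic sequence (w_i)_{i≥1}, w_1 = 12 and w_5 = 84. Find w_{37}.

Common difference d = (84 - 12) / (5 - 1) = 18.
w_i = 12 + (i - 1)·18.
w_{37} = 12 + 36·18 = 660.

660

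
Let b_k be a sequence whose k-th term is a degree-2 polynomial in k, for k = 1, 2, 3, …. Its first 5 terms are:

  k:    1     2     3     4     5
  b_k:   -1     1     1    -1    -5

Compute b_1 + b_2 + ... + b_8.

1st diffs: 2, 0, -2, -4.
2nd diffs: -2, -2, -2 (constant).
So b_k = -k^2 + 5k - 5.
Continuing: -11, -19, -29.
Summing k = 1..8 (8 terms) gives -64.

-64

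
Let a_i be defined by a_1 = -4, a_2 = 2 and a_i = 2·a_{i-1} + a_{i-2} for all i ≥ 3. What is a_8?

Applying the relation repeatedly:
a_3 = 0; a_4 = 2; a_5 = 4; a_6 = 10; a_7 = 24; a_8 = 58.

58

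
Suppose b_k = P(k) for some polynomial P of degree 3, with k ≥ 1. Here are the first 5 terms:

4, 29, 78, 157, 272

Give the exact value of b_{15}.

1st diffs: 25, 49, 79, 115.
2nd diffs: 24, 30, 36.
3rd diffs: 6, 6 (constant).
So b_k = k^3 + 6k^2 - 3.
Evaluating at k = 15 gives b_{15} = 4722.

4722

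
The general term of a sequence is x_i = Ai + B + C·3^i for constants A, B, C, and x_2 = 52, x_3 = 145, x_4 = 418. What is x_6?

3664

At i = 2, 3, 4: 2A + B + 9C = 52; 3A + B + 27C = 145; 4A + B + 81C = 418.
Subtracting the first from the second: A + 18C = 93.
Subtracting the second from the third: A + 54C = 273.
Solving: C = 5, A = 3, then B = 1.
So x_i = 3·i + 1 + 5·3^i; at i=6 this is 3664.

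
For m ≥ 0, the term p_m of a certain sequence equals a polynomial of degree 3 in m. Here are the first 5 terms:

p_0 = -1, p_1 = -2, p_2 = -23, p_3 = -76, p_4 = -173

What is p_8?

-1241

1st diffs: -1, -21, -53, -97.
2nd diffs: -20, -32, -44.
3rd diffs: -12, -12 (constant).
So p_m = -2m^3 - 4m^2 + 5m - 1.
Evaluating at m = 8 gives p_8 = -1241.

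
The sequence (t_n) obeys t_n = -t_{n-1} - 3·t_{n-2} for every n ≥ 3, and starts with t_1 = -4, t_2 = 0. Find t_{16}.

Step forward from the initial values:
t_3 = 12; t_4 = -12; t_5 = -24; …; t_{13} = 3036; t_{14} = -1920; t_{15} = -7188; t_{16} = 12948.

12948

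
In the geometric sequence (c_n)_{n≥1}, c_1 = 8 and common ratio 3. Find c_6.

1944

c_n = 8·3^(n-1).
c_6 = 8·3^5 = 1944.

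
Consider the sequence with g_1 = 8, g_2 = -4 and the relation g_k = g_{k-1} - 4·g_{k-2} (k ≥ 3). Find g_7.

-292

g_3 = -36  g_4 = -20  g_5 = 124  g_6 = 204  g_7 = -292.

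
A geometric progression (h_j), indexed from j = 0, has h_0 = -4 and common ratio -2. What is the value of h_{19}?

2097152

h_j = (-4)·(-2)^(j-0).
h_{19} = (-4)·(-2)^19 = 2097152.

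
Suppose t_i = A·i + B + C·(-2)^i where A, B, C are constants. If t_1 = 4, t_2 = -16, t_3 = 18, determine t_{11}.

Plug in i = 1, 2, 3: A + B - 2C = 4; 2A + B + 4C = -16; 3A + B - 8C = 18.
Subtracting the first from the second: A + 6C = -20.
Subtracting the second from the third: A - 12C = 34.
Solving: C = -3, A = -2, then B = 0.
Hence t_{11} = -2·11 + 0 + (-3)·(-2048) = 6122.

6122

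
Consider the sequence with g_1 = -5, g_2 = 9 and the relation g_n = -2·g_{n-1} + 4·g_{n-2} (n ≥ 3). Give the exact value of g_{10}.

g_3 = -38; g_4 = 112; g_5 = -376; g_6 = 1200; g_7 = -3904; g_8 = 12608; g_9 = -40832; g_{10} = 132096.

132096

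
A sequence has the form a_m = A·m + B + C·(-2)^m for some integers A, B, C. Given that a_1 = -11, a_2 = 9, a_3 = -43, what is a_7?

Plug in m = 1, 2, 3: A + B - 2C = -11; 2A + B + 4C = 9; 3A + B - 8C = -43.
Subtracting the first from the second: A + 6C = 20.
Subtracting the second from the third: A - 12C = -52.
Solving: C = 4, A = -4, then B = 1.
Therefore a_7 = -28 + 1 + 4·(-128) = -539.

-539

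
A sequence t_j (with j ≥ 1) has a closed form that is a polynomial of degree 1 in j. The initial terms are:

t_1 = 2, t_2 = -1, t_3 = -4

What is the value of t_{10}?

-25

1st diffs: -3, -3 (constant).
So t_j = -3j + 5.
Evaluating at j = 10 gives t_{10} = -25.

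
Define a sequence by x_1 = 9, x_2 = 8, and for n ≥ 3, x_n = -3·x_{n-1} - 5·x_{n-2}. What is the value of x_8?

Step forward from the initial values:
x_3 = -69;  x_4 = 167;  x_5 = -156;  x_6 = -367;  x_7 = 1881;  x_8 = -3808.

-3808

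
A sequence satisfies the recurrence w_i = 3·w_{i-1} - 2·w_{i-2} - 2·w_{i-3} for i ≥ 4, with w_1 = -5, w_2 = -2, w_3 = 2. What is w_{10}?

-336

Compute successive terms:
w_4 = 20  w_5 = 60  w_6 = 136  w_7 = 248  w_8 = 352  w_9 = 288  w_{10} = -336.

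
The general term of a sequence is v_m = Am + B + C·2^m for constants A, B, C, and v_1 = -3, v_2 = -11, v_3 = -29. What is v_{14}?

-81887

Write the equations: A + B + 2C = -3; 2A + B + 4C = -11; 3A + B + 8C = -29.
Subtracting the first from the second: A + 2C = -8.
Subtracting the second from the third: A + 4C = -18.
Solving: C = -5, A = 2, then B = 5.
So v_m = 2·m + 5 + (-5)·2^m; at m=14 this is -81887.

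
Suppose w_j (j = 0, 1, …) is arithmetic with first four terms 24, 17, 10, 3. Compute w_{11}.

-53

Common difference d = -7.
w_j = 24 + (j - 0)·(-7).
w_{11} = 24 + 11·(-7) = -53.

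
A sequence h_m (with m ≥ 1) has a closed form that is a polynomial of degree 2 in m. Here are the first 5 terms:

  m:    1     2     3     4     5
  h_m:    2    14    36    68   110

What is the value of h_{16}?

1st diffs: 12, 22, 32, 42.
2nd diffs: 10, 10, 10 (constant).
Newton forward-difference form: h_m = 2 + 12·C(m-1,1) + 10·C(m-1,2).
At m = 16: m-1 = 15, so h_{16} = 2 + 180 + 1050 = 1232.

1232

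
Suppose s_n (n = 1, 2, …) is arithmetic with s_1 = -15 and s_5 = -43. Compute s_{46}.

-330

Common difference d = (-43 - (-15)) / (5 - 1) = -7.
s_n = -15 + (n - 1)·(-7).
s_{46} = -15 + 45·(-7) = -330.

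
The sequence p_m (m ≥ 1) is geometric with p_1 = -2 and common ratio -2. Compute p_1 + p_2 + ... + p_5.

-22

p_m = (-2)·(-2)^(m-1).
S = (-2)·((-2)^5 - 1)/(-2 - 1) = (-2)·(-32 - 1)/(-3) = -22.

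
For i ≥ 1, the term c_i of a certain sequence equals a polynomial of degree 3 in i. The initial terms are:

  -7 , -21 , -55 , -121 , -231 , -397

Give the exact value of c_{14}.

1st diffs: -14, -34, -66, -110, -166.
2nd diffs: -20, -32, -44, -56.
3rd diffs: -12, -12, -12 (constant).
Newton forward-difference form: c_i = -7 + (-14)·C(i-1,1) + (-20)·C(i-1,2) + (-12)·C(i-1,3).
At i = 14: i-1 = 13, so c_{14} = -7 - 182 - 1560 - 3432 = -5181.

-5181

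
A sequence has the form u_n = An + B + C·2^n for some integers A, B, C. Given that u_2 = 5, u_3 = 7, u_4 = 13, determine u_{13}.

8171

Plug in n = 2, 3, 4: 2A + B + 4C = 5; 3A + B + 8C = 7; 4A + B + 16C = 13.
Subtracting the first from the second: A + 4C = 2.
Subtracting the second from the third: A + 8C = 6.
Solving: C = 1, A = -2, then B = 5.
Therefore u_{13} = -26 + 5 + 1·8192 = 8171.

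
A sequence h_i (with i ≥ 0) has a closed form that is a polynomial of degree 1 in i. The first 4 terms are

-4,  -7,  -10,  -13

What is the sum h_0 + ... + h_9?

1st diffs: -3, -3, -3 (constant).
So h_i = -3i - 4.
Continuing: …, -16, -19, -22, -25, …, h_9 = -31.
Summing i = 0..9 (10 terms) gives -175.

-175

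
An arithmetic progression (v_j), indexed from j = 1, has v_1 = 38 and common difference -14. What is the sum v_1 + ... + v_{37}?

v_j = 38 + (j - 1)·(-14).
v_{37} = -466; S = 37·(38 + (-466))/2 = -7918.

-7918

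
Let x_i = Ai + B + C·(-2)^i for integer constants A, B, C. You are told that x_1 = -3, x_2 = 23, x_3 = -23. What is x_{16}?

262179

Write the equations: A + B - 2C = -3; 2A + B + 4C = 23; 3A + B - 8C = -23.
Subtracting the first from the second: A + 6C = 26.
Subtracting the second from the third: A - 12C = -46.
Solving: C = 4, A = 2, then B = 3.
So x_i = 2·i + 3 + 4·(-2)^i; at i=16 this is 262179.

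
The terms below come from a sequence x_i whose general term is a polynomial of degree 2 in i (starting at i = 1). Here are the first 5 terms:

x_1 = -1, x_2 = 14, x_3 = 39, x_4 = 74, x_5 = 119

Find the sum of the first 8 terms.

1st diffs: 15, 25, 35, 45.
2nd diffs: 10, 10, 10 (constant).
So x_i = 5i^2 - 6.
Continuing: 174, 239, 314.
Summing i = 1..8 (8 terms) gives 972.

972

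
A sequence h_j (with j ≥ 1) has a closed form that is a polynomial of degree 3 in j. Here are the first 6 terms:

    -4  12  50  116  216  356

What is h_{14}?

1st diffs: 16, 38, 66, 100, 140.
2nd diffs: 22, 28, 34, 40.
3rd diffs: 6, 6, 6 (constant).
Newton forward-difference form: h_j = -4 + 16·C(j-1,1) + 22·C(j-1,2) + 6·C(j-1,3).
At j = 14: j-1 = 13, so h_{14} = -4 + 208 + 1716 + 1716 = 3636.

3636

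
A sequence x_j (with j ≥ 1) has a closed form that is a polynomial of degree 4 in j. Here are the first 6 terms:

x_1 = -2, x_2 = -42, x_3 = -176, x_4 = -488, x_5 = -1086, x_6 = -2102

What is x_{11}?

-19752

1st diffs: -40, -134, -312, -598, -1016.
2nd diffs: -94, -178, -286, -418.
3rd diffs: -84, -108, -132.
4th diffs: -24, -24 (constant).
Newton forward-difference form: x_j = -2 + (-40)·C(j-1,1) + (-94)·C(j-1,2) + (-84)·C(j-1,3) + (-24)·C(j-1,4).
At j = 11: j-1 = 10, so x_{11} = -2 - 400 - 4230 - 10080 - 5040 = -19752.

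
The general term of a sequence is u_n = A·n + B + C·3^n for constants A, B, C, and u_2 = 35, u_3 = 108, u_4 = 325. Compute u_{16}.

172186897

Write the equations: 2A + B + 9C = 35; 3A + B + 27C = 108; 4A + B + 81C = 325.
Subtracting the first from the second: A + 18C = 73.
Subtracting the second from the third: A + 54C = 217.
Solving: C = 4, A = 1, then B = -3.
Hence u_{16} = 1·16 + (-3) + 4·43046721 = 172186897.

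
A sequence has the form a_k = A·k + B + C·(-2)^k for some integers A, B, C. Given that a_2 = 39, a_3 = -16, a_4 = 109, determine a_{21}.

-10485646

Write the equations: 2A + B + 4C = 39; 3A + B - 8C = -16; 4A + B + 16C = 109.
Subtracting the first from the second: A - 12C = -55.
Subtracting the second from the third: A + 24C = 125.
Solving: C = 5, A = 5, then B = 9.
Therefore a_{21} = 105 + 9 + 5·(-2097152) = -10485646.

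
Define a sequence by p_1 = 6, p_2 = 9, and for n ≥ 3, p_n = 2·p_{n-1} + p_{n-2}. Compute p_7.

804

p_3 = 24  p_4 = 57  p_5 = 138  p_6 = 333  p_7 = 804.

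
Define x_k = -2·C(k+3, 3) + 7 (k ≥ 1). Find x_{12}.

C(15, 3) = 455, so x_{12} = -903.

-903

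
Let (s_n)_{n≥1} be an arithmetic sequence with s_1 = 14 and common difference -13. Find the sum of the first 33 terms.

s_n = 14 + (n - 1)·(-13).
s_{33} = -402; S = 33·(14 + (-402))/2 = -6402.

-6402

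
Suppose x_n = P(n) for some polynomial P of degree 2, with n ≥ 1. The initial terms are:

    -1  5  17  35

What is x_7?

125

1st diffs: 6, 12, 18.
2nd diffs: 6, 6 (constant).
So x_n = 3n^2 - 3n - 1.
Evaluating at n = 7 gives x_7 = 125.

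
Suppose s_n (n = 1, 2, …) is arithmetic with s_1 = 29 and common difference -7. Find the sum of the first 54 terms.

-8451

s_n = 29 + (n - 1)·(-7).
s_{54} = -342; S = 54·(29 + (-342))/2 = -8451.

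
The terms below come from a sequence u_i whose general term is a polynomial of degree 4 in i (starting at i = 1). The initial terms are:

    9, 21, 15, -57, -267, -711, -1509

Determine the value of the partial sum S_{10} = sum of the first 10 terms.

-17658

1st diffs: 12, -6, -72, -210, -444, -798.
2nd diffs: -18, -66, -138, -234, -354.
3rd diffs: -48, -72, -96, -120.
4th diffs: -24, -24, -24 (constant).
Newton forward-difference form: u_i = 9 + 12·C(i-1,1) + (-18)·C(i-1,2) + (-48)·C(i-1,3) + (-24)·C(i-1,4).
Continuing: -2805, -4767, -7587.
Summing i = 1..10 (10 terms) gives -17658.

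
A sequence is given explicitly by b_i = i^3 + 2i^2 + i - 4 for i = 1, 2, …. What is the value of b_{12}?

b_{12} = 1·12^3 + 2·12^2 + 1·12 - 4 = 2024.

2024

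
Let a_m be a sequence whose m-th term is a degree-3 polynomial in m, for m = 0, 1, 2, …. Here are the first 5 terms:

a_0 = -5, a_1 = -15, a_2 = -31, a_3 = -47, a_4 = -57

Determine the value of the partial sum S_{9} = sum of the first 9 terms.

1st diffs: -10, -16, -16, -10.
2nd diffs: -6, 0, 6.
3rd diffs: 6, 6 (constant).
So a_m = m^3 - 6m^2 - 5m - 5.
Continuing: -55, -35, 9, 83.
Summing m = 0..8 (9 terms) gives -153.

-153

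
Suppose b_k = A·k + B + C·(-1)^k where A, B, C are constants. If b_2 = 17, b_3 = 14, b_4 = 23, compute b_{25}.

The three given values yield: 2A + B + C = 17; 3A + B - C = 14; 4A + B + C = 23.
Subtracting the first from the second: A - 2C = -3.
Subtracting the second from the third: A + 2C = 9.
Solving: C = 3, A = 3, then B = 8.
Therefore b_{25} = 75 + 8 + 3·(-1) = 80.

80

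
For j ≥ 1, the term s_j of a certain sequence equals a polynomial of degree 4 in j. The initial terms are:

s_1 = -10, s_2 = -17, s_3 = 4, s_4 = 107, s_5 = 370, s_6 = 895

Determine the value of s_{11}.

12700

1st diffs: -7, 21, 103, 263, 525.
2nd diffs: 28, 82, 160, 262.
3rd diffs: 54, 78, 102.
4th diffs: 24, 24 (constant).
Newton forward-difference form: s_j = -10 + (-7)·C(j-1,1) + 28·C(j-1,2) + 54·C(j-1,3) + 24·C(j-1,4).
At j = 11: j-1 = 10, so s_{11} = -10 - 70 + 1260 + 6480 + 5040 = 12700.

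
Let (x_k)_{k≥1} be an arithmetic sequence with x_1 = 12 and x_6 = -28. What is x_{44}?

-332

Common difference d = (-28 - 12) / (6 - 1) = -8.
x_k = 12 + (k - 1)·(-8).
x_{44} = 12 + 43·(-8) = -332.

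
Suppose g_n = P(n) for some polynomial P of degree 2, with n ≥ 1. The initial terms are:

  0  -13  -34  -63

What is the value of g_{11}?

-490

1st diffs: -13, -21, -29.
2nd diffs: -8, -8 (constant).
Newton forward-difference form: g_n = (-13)·C(n-1,1) + (-8)·C(n-1,2).
At n = 11: n-1 = 10, so g_{11} = -130 - 360 = -490.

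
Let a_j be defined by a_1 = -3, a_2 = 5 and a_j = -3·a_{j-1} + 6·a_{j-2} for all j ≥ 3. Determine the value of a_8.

Step forward from the initial values:
a_3 = -33  a_4 = 129  a_5 = -585  a_6 = 2529  a_7 = -11097  a_8 = 48465.

48465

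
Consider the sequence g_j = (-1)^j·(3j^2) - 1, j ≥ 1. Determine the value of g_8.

(-1)^8 = 1; 3j^2 at j=8 is 192; so g_8 = 191.

191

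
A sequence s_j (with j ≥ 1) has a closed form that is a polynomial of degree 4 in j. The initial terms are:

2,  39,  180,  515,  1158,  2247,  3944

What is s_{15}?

66768

1st diffs: 37, 141, 335, 643, 1089, 1697.
2nd diffs: 104, 194, 308, 446, 608.
3rd diffs: 90, 114, 138, 162.
4th diffs: 24, 24, 24 (constant).
Newton forward-difference form: s_j = 2 + 37·C(j-1,1) + 104·C(j-1,2) + 90·C(j-1,3) + 24·C(j-1,4).
At j = 15: j-1 = 14, so s_{15} = 2 + 518 + 9464 + 32760 + 24024 = 66768.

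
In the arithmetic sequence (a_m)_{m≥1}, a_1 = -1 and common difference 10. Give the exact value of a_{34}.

329

a_m = -1 + (m - 1)·10.
a_{34} = -1 + 33·10 = 329.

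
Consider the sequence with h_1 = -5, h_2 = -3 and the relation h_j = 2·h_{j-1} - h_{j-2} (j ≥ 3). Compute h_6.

Step forward from the initial values:
h_3 = -1;  h_4 = 1;  h_5 = 3;  h_6 = 5.
(Characteristic roots are 1 and 1.)

5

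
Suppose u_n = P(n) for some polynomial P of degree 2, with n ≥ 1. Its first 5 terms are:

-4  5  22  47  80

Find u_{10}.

1st diffs: 9, 17, 25, 33.
2nd diffs: 8, 8, 8 (constant).
So u_n = 4n^2 - 3n - 5.
Evaluating at n = 10 gives u_{10} = 365.

365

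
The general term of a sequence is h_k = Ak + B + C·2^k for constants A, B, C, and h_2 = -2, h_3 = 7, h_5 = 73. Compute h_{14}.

The three given values yield: 2A + B + 4C = -2; 3A + B + 8C = 7; 5A + B + 32C = 73.
Subtracting the first from the second: A + 4C = 9.
Subtracting the second from the third: 2A + 24C = 66.
Solving: C = 3, A = -3, then B = -8.
Hence h_{14} = -3·14 + (-8) + 3·16384 = 49102.

49102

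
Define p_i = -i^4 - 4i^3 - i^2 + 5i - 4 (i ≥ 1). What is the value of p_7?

-3791

p_7 = -1·7^4 - 4·7^3 - 1·7^2 + 5·7 - 4 = -3791.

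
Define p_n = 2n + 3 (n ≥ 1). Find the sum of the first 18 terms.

Over n = 1..18: Σn = 171.
Total = (2)·171 + (3)·18 = 396.

396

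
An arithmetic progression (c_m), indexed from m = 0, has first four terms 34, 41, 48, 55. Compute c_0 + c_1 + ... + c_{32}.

Common difference d = 7.
c_m = 34 + (m - 0)·7.
c_{32} = 258; S = 33·(34 + 258)/2 = 4818.

4818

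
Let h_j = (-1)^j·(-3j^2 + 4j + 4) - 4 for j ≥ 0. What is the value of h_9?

(-1)^9 = -1; -3j^2 + 4j + 4 at j=9 is -203; so h_9 = 199.

199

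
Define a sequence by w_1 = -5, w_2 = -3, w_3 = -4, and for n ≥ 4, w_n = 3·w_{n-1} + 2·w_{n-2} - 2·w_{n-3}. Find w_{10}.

-11682

Applying the relation repeatedly:
w_4 = -8  w_5 = -26  w_6 = -86  w_7 = -294  w_8 = -1002  w_9 = -3422  w_{10} = -11682.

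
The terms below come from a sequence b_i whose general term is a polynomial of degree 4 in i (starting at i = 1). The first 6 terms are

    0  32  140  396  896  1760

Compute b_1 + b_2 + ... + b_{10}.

31728

1st diffs: 32, 108, 256, 500, 864.
2nd diffs: 76, 148, 244, 364.
3rd diffs: 72, 96, 120.
4th diffs: 24, 24 (constant).
Newton forward-difference form: b_i = 32·C(i-1,1) + 76·C(i-1,2) + 72·C(i-1,3) + 24·C(i-1,4).
Continuing: 3132, 5180, 8096, 12096.
Summing i = 1..10 (10 terms) gives 31728.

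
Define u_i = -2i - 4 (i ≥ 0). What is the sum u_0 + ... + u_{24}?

Over i = 0..24: Σi = 300.
Total = (-2)·300 + (-4)·25 = -700.

-700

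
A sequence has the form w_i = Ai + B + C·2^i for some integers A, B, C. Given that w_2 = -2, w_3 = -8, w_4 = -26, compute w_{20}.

-3145610

Write the equations: 2A + B + 4C = -2; 3A + B + 8C = -8; 4A + B + 16C = -26.
Subtracting the first from the second: A + 4C = -6.
Subtracting the second from the third: A + 8C = -18.
Solving: C = -3, A = 6, then B = -2.
So w_i = 6·i + (-2) + (-3)·2^i; at i=20 this is -3145610.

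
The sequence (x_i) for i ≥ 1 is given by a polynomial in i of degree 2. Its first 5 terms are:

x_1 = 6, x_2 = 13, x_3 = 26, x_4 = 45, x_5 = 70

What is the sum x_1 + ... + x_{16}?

4296

1st diffs: 7, 13, 19, 25.
2nd diffs: 6, 6, 6 (constant).
Newton forward-difference form: x_i = 6 + 7·C(i-1,1) + 6·C(i-1,2).
Continuing: …, 101, 138, 181, 230, …, x_{16} = 741.
Summing i = 1..16 (16 terms) gives 4296.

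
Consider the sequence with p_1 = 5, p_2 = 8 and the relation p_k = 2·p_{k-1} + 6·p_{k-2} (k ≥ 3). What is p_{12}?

4637888

Applying the relation repeatedly:
p_3 = 46; p_4 = 140; p_5 = 556; p_6 = 1952; p_7 = 7240; p_8 = 26192; p_9 = 95824; p_{10} = 348800; p_{11} = 1272544; p_{12} = 4637888.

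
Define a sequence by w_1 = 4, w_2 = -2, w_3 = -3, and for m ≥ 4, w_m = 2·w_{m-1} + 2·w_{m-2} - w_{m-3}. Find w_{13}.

-73868

Step forward from the initial values:
w_4 = -14, w_5 = -32, w_6 = -89, w_7 = -228, w_8 = -602, w_9 = -1571, w_{10} = -4118, w_{11} = -10776, w_{12} = -28217, w_{13} = -73868.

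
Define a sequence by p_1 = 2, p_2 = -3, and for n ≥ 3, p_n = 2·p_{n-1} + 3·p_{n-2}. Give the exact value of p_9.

-1638

Iterate the recurrence:
p_3 = 0, p_4 = -9, p_5 = -18, p_6 = -63, p_7 = -180, p_8 = -549, p_9 = -1638.
(Characteristic roots are 3 and -1.)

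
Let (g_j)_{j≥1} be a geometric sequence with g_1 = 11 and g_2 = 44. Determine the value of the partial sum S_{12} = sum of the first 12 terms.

Common ratio r = 4.
g_j = 11·4^(j-1).
S = 11·(4^12 - 1)/(4 - 1) = 11·(16777216 - 1)/(3) = 61516455.

61516455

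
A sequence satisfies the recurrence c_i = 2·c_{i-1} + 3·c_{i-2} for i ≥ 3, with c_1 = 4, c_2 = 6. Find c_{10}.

Step forward from the initial values:
c_3 = 24;  c_4 = 66;  c_5 = 204;  c_6 = 606;  c_7 = 1824;  c_8 = 5466;  c_9 = 16404;  c_{10} = 49206.
(Characteristic roots are 3 and -1.)

49206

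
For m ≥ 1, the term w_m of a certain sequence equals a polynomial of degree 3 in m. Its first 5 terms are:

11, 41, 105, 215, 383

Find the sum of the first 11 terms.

11341

1st diffs: 30, 64, 110, 168.
2nd diffs: 34, 46, 58.
3rd diffs: 12, 12 (constant).
So w_m = 2m^3 + 5m^2 + m + 3.
Continuing: …, 621, 941, 1355, 1875, …, w_{11} = 3281.
Summing m = 1..11 (11 terms) gives 11341.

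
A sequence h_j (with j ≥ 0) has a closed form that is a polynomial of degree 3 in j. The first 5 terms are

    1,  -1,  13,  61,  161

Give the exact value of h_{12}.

4993

1st diffs: -2, 14, 48, 100.
2nd diffs: 16, 34, 52.
3rd diffs: 18, 18 (constant).
So h_j = 3j^3 - j^2 - 4j + 1.
Evaluating at j = 12 gives h_{12} = 4993.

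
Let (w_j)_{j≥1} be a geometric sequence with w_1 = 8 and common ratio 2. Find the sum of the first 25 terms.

w_j = 8·2^(j-1).
S = 8·(2^25 - 1)/(2 - 1) = 8·(33554432 - 1)/(1) = 268435448.

268435448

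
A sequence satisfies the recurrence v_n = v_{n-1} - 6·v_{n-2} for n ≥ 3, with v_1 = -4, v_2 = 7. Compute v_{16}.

Step forward from the initial values:
v_3 = 31, v_4 = -11, v_5 = -197, …, v_{13} = 36331, v_{14} = -589283, v_{15} = -807269, v_{16} = 2728429.

2728429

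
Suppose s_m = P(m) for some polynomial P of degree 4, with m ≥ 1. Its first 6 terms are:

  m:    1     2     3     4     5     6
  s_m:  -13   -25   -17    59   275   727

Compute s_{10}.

7655

1st diffs: -12, 8, 76, 216, 452.
2nd diffs: 20, 68, 140, 236.
3rd diffs: 48, 72, 96.
4th diffs: 24, 24 (constant).
Newton forward-difference form: s_m = -13 + (-12)·C(m-1,1) + 20·C(m-1,2) + 48·C(m-1,3) + 24·C(m-1,4).
At m = 10: m-1 = 9, so s_{10} = -13 - 108 + 720 + 4032 + 3024 = 7655.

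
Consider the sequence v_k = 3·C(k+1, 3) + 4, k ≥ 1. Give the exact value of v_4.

34

C(5, 3) = 10, so v_4 = 34.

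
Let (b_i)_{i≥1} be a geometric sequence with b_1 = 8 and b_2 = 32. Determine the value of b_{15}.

Common ratio r = 4.
b_i = 8·4^(i-1).
b_{15} = 8·4^14 = 2147483648.

2147483648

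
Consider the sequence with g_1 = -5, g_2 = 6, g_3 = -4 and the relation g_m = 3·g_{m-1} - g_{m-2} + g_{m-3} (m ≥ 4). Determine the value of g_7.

Applying the relation repeatedly:
g_4 = -23; g_5 = -59; g_6 = -158; g_7 = -438.

-438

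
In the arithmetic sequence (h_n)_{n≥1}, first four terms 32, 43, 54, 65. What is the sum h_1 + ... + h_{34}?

Common difference d = 11.
h_n = 32 + (n - 1)·11.
h_{34} = 395; S = 34·(32 + 395)/2 = 7259.

7259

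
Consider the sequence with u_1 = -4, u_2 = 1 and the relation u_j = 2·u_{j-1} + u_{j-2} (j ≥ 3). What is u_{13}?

-9104

u_3 = -2  u_4 = -3  u_5 = -8  …  u_{10} = -647  u_{11} = -1562  u_{12} = -3771  u_{13} = -9104.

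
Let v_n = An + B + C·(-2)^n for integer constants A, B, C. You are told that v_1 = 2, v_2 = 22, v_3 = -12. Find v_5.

-80

Write the equations: A + B - 2C = 2; 2A + B + 4C = 22; 3A + B - 8C = -12.
Subtracting the first from the second: A + 6C = 20.
Subtracting the second from the third: A - 12C = -34.
Solving: C = 3, A = 2, then B = 6.
Hence v_5 = 2·5 + 6 + 3·(-32) = -80.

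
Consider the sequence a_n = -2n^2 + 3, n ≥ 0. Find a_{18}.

a_{18} = -2·18^2 + 3 = -645.

-645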